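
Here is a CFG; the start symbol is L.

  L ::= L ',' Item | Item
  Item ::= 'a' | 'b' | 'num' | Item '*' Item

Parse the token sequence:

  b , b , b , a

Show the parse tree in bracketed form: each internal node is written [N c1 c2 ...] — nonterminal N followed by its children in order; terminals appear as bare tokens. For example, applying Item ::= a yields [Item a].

L
L , Item
L , Item , Item
L , Item , Item , Item
Item , Item , Item , Item
b , Item , Item , Item
b , b , Item , Item
b , b , b , Item
b , b , b , a

[L [L [L [L [Item b]] , [Item b]] , [Item b]] , [Item a]]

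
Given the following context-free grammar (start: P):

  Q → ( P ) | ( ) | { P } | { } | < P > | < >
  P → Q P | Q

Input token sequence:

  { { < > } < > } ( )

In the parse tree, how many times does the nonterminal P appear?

[P [Q { [P [Q { [P [Q < >]] }] [P [Q < >]]] }] [P [Q ( )]]]

5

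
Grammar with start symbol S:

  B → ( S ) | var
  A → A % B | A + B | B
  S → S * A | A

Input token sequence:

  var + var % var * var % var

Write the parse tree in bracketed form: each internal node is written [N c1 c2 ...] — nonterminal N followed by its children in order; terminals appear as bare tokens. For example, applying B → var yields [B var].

[S [S [A [A [A [B var]] + [B var]] % [B var]]] * [A [A [B var]] % [B var]]]

S
S * A
A * A
A % B * A
A + B % B * A
B + B % B * A
var + B % B * A
var + var % B * A
var + var % var * A
var + var % var * A % B
var + var % var * B % B
var + var % var * var % B
var + var % var * var % var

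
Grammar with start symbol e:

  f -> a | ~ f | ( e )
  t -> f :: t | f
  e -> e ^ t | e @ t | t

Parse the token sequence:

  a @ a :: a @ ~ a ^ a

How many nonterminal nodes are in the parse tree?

15

[e [e [e [e [t [f a]]] @ [t [f a] :: [t [f a]]]] @ [t [f ~ [f a]]]] ^ [t [f a]]]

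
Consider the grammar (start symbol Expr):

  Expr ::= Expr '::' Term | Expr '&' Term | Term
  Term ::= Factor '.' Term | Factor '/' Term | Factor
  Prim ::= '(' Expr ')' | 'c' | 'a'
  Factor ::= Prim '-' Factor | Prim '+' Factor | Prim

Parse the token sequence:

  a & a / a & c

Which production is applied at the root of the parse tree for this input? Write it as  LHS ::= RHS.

[Expr [Expr [Expr [Term [Factor [Prim a]]]] & [Term [Factor [Prim a]] / [Term [Factor [Prim a]]]]] & [Term [Factor [Prim c]]]]

Expr ::= Expr '&' Term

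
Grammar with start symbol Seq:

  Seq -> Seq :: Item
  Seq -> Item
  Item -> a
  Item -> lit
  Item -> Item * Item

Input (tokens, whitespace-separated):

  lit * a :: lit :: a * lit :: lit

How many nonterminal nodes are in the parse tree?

12

[Seq [Seq [Seq [Seq [Item [Item lit] * [Item a]]] :: [Item lit]] :: [Item [Item a] * [Item lit]]] :: [Item lit]]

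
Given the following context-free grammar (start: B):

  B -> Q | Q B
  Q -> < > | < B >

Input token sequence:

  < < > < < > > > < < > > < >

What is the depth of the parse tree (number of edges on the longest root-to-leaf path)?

7

[B [Q < [B [Q < >] [B [Q < [B [Q < >]] >]]] >] [B [Q < [B [Q < >]] >] [B [Q < >]]]]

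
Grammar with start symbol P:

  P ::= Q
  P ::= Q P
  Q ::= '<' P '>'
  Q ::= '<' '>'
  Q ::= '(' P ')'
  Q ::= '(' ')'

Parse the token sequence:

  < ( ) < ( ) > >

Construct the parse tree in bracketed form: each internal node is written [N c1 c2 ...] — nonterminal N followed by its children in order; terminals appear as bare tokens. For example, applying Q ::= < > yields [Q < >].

P
Q
< P >
< Q P >
< ( ) P >
< ( ) Q >
< ( ) < P > >
< ( ) < Q > >
< ( ) < ( ) > >

[P [Q < [P [Q ( )] [P [Q < [P [Q ( )]] >]]] >]]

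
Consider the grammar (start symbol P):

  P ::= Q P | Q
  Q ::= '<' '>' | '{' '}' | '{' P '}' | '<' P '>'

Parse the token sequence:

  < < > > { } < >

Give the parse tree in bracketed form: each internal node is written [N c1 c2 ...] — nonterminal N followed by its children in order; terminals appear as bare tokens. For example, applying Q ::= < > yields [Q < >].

P
Q P
< P > P
< Q > P
< < > > P
< < > > Q P
< < > > { } P
< < > > { } Q
< < > > { } < >

[P [Q < [P [Q < >]] >] [P [Q { }] [P [Q < >]]]]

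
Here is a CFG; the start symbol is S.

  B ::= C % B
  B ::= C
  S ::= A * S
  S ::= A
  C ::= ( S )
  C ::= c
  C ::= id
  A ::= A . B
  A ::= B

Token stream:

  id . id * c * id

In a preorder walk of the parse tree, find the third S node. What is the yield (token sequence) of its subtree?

id

[S [A [A [B [C id]]] . [B [C id]]] * [S [A [B [C c]]] * [S [A [B [C id]]]]]]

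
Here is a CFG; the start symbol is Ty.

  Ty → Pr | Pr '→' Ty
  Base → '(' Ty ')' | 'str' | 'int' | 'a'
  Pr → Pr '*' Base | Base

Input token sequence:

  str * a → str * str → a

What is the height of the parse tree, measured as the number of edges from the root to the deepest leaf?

[Ty [Pr [Pr [Base str]] * [Base a]] → [Ty [Pr [Pr [Base str]] * [Base str]] → [Ty [Pr [Base a]]]]]

5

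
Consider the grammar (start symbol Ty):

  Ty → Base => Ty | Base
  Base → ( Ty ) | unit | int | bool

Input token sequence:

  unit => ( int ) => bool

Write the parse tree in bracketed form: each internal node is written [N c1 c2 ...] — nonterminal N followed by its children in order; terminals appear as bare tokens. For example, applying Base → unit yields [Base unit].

Ty
Base => Ty
unit => Ty
unit => Base => Ty
unit => ( Ty ) => Ty
unit => ( Base ) => Ty
unit => ( int ) => Ty
unit => ( int ) => Base
unit => ( int ) => bool

[Ty [Base unit] => [Ty [Base ( [Ty [Base int]] )] => [Ty [Base bool]]]]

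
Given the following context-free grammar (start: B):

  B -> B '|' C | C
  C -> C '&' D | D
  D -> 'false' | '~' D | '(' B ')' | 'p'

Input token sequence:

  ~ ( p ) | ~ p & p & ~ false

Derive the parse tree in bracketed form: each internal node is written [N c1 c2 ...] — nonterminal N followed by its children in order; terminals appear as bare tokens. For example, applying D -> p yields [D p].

B
B | C
C | C
D | C
~ D | C
~ ( B ) | C
~ ( C ) | C
~ ( D ) | C
~ ( p ) | C
~ ( p ) | C & D
~ ( p ) | C & D & D
~ ( p ) | D & D & D
~ ( p ) | ~ D & D & D
~ ( p ) | ~ p & D & D
~ ( p ) | ~ p & p & D
~ ( p ) | ~ p & p & ~ D
~ ( p ) | ~ p & p & ~ false

[B [B [C [D ~ [D ( [B [C [D p]]] )]]]] | [C [C [C [D ~ [D p]]] & [D p]] & [D ~ [D false]]]]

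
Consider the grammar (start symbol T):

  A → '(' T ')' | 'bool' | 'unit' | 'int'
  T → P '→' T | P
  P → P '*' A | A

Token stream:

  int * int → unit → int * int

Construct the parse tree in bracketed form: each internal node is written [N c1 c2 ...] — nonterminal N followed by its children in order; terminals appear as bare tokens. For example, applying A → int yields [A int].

T
P → T
P * A → T
A * A → T
int * A → T
int * int → T
int * int → P → T
int * int → A → T
int * int → unit → T
int * int → unit → P
int * int → unit → P * A
int * int → unit → A * A
int * int → unit → int * A
int * int → unit → int * int

[T [P [P [A int]] * [A int]] → [T [P [A unit]] → [T [P [P [A int]] * [A int]]]]]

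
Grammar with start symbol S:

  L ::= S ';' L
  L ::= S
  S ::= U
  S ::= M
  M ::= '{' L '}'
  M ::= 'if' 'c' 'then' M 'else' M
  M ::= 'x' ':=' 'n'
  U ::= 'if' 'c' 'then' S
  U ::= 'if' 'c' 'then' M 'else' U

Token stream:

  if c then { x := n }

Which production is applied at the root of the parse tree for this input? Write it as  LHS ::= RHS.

[S [U if c then [S [M { [L [S [M x := n]]] }]]]]

S ::= U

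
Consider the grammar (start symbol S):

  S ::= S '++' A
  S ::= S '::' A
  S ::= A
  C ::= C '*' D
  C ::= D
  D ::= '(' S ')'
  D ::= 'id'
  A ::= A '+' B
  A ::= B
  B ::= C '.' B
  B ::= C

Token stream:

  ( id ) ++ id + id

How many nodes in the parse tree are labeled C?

[S [S [A [B [C [D ( [S [A [B [C [D id]]]]] )]]]]] ++ [A [A [B [C [D id]]]] + [B [C [D id]]]]]

4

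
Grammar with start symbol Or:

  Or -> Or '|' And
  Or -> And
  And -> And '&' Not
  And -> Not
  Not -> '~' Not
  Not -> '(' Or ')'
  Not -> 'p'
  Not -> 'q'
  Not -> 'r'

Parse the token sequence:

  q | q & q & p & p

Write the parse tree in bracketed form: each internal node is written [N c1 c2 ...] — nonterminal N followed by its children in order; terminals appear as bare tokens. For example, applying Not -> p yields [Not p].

Or
Or | And
And | And
Not | And
q | And
q | And & Not
q | And & Not & Not
q | And & Not & Not & Not
q | Not & Not & Not & Not
q | q & Not & Not & Not
q | q & q & Not & Not
q | q & q & p & Not
q | q & q & p & p

[Or [Or [And [Not q]]] | [And [And [And [And [Not q]] & [Not q]] & [Not p]] & [Not p]]]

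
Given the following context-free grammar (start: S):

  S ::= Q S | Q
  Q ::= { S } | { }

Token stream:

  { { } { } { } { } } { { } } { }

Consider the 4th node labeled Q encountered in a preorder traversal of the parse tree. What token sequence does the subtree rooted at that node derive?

[S [Q { [S [Q { }] [S [Q { }] [S [Q { }] [S [Q { }]]]]] }] [S [Q { [S [Q { }]] }] [S [Q { }]]]]

{ }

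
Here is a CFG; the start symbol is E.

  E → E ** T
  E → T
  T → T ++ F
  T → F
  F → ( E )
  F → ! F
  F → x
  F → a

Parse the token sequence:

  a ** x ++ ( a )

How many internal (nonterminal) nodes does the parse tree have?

11

[E [E [T [F a]]] ** [T [T [F x]] ++ [F ( [E [T [F a]]] )]]]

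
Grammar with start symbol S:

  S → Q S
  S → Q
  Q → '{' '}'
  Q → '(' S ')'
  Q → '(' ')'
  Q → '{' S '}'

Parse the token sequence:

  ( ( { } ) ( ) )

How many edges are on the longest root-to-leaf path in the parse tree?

[S [Q ( [S [Q ( [S [Q { }]] )] [S [Q ( )]]] )]]

6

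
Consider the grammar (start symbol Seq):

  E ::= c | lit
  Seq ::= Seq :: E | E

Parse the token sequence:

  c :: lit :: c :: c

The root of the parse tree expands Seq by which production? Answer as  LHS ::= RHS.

Seq ::= Seq :: E

[Seq [Seq [Seq [Seq [E c]] :: [E lit]] :: [E c]] :: [E c]]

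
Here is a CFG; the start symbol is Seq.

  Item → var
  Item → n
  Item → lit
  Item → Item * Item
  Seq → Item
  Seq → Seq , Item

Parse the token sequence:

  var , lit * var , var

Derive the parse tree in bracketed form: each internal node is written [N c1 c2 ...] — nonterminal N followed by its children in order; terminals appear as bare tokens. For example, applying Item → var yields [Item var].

[Seq [Seq [Seq [Item var]] , [Item [Item lit] * [Item var]]] , [Item var]]

Seq
Seq , Item
Seq , Item , Item
Item , Item , Item
var , Item , Item
var , Item * Item , Item
var , lit * Item , Item
var , lit * var , Item
var , lit * var , var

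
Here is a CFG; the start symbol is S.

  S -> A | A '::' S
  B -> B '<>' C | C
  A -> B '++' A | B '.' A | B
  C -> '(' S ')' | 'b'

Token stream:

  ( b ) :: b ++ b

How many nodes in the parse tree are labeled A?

[S [A [B [C ( [S [A [B [C b]]]] )]]] :: [S [A [B [C b]] ++ [A [B [C b]]]]]]

4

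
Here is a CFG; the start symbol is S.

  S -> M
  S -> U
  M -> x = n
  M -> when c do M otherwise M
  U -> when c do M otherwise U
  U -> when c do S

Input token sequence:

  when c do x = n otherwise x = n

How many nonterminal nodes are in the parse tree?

4

[S [M when c do [M x = n] otherwise [M x = n]]]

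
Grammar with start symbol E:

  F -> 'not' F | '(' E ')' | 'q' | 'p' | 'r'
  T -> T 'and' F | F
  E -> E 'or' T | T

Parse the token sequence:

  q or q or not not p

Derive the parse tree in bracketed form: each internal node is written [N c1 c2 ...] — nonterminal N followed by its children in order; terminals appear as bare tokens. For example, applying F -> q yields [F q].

E
E or T
E or T or T
T or T or T
F or T or T
q or T or T
q or F or T
q or q or T
q or q or F
q or q or not F
q or q or not not F
q or q or not not p

[E [E [E [T [F q]]] or [T [F q]]] or [T [F not [F not [F p]]]]]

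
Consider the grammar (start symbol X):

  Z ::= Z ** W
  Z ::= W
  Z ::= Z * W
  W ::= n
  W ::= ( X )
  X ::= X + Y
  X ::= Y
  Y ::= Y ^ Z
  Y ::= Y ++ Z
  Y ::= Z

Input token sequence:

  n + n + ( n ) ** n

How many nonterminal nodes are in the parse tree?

[X [X [X [Y [Z [W n]]]] + [Y [Z [W n]]]] + [Y [Z [Z [W ( [X [Y [Z [W n]]]] )]] ** [W n]]]]

18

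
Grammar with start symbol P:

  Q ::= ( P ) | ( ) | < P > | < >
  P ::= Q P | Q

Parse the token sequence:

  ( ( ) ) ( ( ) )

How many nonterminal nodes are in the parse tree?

8

[P [Q ( [P [Q ( )]] )] [P [Q ( [P [Q ( )]] )]]]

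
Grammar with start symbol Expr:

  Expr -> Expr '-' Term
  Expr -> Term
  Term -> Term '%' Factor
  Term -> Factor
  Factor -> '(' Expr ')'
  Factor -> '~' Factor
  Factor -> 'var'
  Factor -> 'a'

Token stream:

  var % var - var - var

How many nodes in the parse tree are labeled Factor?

[Expr [Expr [Expr [Term [Term [Factor var]] % [Factor var]]] - [Term [Factor var]]] - [Term [Factor var]]]

4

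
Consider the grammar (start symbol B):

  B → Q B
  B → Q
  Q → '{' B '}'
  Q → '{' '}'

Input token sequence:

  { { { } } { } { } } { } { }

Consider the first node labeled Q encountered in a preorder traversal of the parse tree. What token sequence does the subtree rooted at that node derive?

[B [Q { [B [Q { [B [Q { }]] }] [B [Q { }] [B [Q { }]]]] }] [B [Q { }] [B [Q { }]]]]

{ { { } } { } { } }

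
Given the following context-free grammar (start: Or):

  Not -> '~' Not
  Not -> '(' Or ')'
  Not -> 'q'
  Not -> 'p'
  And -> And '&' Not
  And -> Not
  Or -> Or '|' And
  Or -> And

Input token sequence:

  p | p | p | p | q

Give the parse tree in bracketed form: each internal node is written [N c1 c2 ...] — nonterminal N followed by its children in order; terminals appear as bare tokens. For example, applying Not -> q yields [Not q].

Or
Or | And
Or | And | And
Or | And | And | And
Or | And | And | And | And
And | And | And | And | And
Not | And | And | And | And
p | And | And | And | And
p | Not | And | And | And
p | p | And | And | And
p | p | Not | And | And
p | p | p | And | And
p | p | p | Not | And
p | p | p | p | And
p | p | p | p | Not
p | p | p | p | q

[Or [Or [Or [Or [Or [And [Not p]]] | [And [Not p]]] | [And [Not p]]] | [And [Not p]]] | [And [Not q]]]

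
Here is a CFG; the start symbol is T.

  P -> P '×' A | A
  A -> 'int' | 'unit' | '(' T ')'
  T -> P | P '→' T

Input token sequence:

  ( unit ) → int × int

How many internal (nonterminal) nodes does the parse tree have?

[T [P [A ( [T [P [A unit]]] )]] → [T [P [P [A int]] × [A int]]]]

11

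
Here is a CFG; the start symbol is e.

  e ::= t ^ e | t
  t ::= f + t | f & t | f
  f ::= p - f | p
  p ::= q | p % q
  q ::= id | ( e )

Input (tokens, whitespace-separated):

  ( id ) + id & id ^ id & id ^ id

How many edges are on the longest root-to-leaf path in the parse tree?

10

[e [t [f [p [q ( [e [t [f [p [q id]]]]] )]]] + [t [f [p [q id]]] & [t [f [p [q id]]]]]] ^ [e [t [f [p [q id]]] & [t [f [p [q id]]]]] ^ [e [t [f [p [q id]]]]]]]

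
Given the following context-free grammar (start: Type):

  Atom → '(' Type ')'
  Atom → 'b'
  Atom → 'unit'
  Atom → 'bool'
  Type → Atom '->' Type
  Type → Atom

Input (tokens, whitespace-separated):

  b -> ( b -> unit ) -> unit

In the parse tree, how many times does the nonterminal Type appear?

5

[Type [Atom b] -> [Type [Atom ( [Type [Atom b] -> [Type [Atom unit]]] )] -> [Type [Atom unit]]]]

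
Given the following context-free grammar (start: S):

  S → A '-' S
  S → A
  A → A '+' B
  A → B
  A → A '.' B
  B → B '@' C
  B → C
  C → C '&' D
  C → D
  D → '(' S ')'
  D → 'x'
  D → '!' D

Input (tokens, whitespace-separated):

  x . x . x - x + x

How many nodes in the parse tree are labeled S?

2

[S [A [A [A [B [C [D x]]]] . [B [C [D x]]]] . [B [C [D x]]]] - [S [A [A [B [C [D x]]]] + [B [C [D x]]]]]]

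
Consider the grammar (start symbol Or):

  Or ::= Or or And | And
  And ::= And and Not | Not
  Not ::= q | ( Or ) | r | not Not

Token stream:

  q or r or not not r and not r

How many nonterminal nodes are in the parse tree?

[Or [Or [Or [And [Not q]]] or [And [Not r]]] or [And [And [Not not [Not not [Not r]]]] and [Not not [Not r]]]]

14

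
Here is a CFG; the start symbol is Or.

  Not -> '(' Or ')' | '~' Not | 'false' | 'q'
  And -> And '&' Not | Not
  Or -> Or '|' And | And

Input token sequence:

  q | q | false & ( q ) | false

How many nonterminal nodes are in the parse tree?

[Or [Or [Or [Or [And [Not q]]] | [And [Not q]]] | [And [And [Not false]] & [Not ( [Or [And [Not q]]] )]]] | [And [Not false]]]

17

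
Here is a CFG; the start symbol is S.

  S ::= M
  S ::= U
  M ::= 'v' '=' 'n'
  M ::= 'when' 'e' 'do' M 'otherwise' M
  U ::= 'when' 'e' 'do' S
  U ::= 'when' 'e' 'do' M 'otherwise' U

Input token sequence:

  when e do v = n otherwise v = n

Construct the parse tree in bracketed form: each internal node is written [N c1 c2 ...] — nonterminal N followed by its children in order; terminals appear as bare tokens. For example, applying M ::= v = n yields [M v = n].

S
M
when e do M otherwise M
when e do v = n otherwise M
when e do v = n otherwise v = n

[S [M when e do [M v = n] otherwise [M v = n]]]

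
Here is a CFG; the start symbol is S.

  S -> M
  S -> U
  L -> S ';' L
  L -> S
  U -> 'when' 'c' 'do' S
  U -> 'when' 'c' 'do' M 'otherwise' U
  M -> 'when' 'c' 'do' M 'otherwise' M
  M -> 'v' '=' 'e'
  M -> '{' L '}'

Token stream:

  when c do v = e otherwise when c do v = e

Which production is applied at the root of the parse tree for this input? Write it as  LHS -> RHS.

[S [U when c do [M v = e] otherwise [U when c do [S [M v = e]]]]]

S -> U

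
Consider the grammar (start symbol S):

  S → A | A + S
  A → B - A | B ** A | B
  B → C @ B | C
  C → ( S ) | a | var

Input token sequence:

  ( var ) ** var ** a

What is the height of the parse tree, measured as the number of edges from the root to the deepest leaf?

8

[S [A [B [C ( [S [A [B [C var]]]] )]] ** [A [B [C var]] ** [A [B [C a]]]]]]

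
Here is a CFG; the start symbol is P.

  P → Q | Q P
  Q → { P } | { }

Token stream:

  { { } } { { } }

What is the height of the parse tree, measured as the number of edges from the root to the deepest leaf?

[P [Q { [P [Q { }]] }] [P [Q { [P [Q { }]] }]]]

5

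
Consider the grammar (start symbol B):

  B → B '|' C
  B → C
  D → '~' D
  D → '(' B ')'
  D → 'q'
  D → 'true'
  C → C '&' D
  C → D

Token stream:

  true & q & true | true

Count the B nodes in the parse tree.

[B [B [C [C [C [D true]] & [D q]] & [D true]]] | [C [D true]]]

2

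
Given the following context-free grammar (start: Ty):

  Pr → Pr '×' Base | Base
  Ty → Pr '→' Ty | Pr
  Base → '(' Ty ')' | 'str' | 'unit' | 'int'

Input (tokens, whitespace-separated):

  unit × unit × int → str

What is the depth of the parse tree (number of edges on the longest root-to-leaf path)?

[Ty [Pr [Pr [Pr [Base unit]] × [Base unit]] × [Base int]] → [Ty [Pr [Base str]]]]

5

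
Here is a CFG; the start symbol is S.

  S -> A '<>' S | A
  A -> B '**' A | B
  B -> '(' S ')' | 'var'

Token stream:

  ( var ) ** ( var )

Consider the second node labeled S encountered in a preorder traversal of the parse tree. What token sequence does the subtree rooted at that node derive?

[S [A [B ( [S [A [B var]]] )] ** [A [B ( [S [A [B var]]] )]]]]

var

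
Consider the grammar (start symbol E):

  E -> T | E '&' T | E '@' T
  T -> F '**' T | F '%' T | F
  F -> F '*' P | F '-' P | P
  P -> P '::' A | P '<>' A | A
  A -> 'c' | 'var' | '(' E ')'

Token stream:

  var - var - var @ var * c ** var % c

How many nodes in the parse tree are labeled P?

7

[E [E [T [F [F [F [P [A var]]] - [P [A var]]] - [P [A var]]]]] @ [T [F [F [P [A var]]] * [P [A c]]] ** [T [F [P [A var]]] % [T [F [P [A c]]]]]]]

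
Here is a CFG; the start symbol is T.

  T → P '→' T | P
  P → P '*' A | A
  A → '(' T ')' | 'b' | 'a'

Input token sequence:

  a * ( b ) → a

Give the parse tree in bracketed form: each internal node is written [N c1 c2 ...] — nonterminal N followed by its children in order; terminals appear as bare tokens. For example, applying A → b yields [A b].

T
P → T
P * A → T
A * A → T
a * A → T
a * ( T ) → T
a * ( P ) → T
a * ( A ) → T
a * ( b ) → T
a * ( b ) → P
a * ( b ) → A
a * ( b ) → a

[T [P [P [A a]] * [A ( [T [P [A b]]] )]] → [T [P [A a]]]]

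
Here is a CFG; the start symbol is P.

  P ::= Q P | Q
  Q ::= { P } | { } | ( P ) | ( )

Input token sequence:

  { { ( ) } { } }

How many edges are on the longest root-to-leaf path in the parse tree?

[P [Q { [P [Q { [P [Q ( )]] }] [P [Q { }]]] }]]

6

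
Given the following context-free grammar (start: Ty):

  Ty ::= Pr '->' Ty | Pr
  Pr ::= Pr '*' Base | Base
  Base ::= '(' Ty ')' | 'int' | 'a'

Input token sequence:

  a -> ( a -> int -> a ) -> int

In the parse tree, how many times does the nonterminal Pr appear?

[Ty [Pr [Base a]] -> [Ty [Pr [Base ( [Ty [Pr [Base a]] -> [Ty [Pr [Base int]] -> [Ty [Pr [Base a]]]]] )]] -> [Ty [Pr [Base int]]]]]

6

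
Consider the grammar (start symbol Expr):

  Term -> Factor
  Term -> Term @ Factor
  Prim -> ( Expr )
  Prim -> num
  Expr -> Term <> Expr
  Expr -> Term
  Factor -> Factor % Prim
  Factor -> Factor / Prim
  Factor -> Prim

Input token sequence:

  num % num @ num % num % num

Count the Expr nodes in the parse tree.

1

[Expr [Term [Term [Factor [Factor [Prim num]] % [Prim num]]] @ [Factor [Factor [Factor [Prim num]] % [Prim num]] % [Prim num]]]]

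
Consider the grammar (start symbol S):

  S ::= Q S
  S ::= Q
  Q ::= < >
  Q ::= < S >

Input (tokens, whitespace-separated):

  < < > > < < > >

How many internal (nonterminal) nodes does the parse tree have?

[S [Q < [S [Q < >]] >] [S [Q < [S [Q < >]] >]]]

8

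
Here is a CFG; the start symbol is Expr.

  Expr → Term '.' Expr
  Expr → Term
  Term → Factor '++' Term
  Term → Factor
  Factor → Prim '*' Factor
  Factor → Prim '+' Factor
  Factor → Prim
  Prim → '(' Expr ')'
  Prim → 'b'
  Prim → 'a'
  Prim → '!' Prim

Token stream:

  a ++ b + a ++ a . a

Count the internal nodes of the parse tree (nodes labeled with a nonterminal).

16

[Expr [Term [Factor [Prim a]] ++ [Term [Factor [Prim b] + [Factor [Prim a]]] ++ [Term [Factor [Prim a]]]]] . [Expr [Term [Factor [Prim a]]]]]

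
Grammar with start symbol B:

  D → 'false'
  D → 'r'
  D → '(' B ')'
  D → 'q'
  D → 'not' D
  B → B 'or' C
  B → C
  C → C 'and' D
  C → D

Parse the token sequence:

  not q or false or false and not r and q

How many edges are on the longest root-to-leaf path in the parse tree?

[B [B [B [C [D not [D q]]]] or [C [D false]]] or [C [C [C [D false]] and [D not [D r]]] and [D q]]]

6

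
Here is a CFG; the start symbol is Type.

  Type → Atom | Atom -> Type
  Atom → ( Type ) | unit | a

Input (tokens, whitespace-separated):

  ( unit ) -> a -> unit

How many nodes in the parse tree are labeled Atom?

4

[Type [Atom ( [Type [Atom unit]] )] -> [Type [Atom a] -> [Type [Atom unit]]]]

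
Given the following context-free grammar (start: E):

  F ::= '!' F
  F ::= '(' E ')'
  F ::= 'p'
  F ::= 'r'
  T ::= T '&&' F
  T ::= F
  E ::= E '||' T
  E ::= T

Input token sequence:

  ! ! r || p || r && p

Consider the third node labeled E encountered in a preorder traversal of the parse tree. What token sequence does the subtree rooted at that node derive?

[E [E [E [T [F ! [F ! [F r]]]]] || [T [F p]]] || [T [T [F r]] && [F p]]]

! ! r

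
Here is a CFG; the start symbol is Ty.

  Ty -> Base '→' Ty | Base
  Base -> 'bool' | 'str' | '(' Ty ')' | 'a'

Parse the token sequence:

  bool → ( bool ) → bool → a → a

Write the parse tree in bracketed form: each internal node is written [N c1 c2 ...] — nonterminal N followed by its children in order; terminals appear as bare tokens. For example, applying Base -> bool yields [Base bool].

[Ty [Base bool] → [Ty [Base ( [Ty [Base bool]] )] → [Ty [Base bool] → [Ty [Base a] → [Ty [Base a]]]]]]

Ty
Base → Ty
bool → Ty
bool → Base → Ty
bool → ( Ty ) → Ty
bool → ( Base ) → Ty
bool → ( bool ) → Ty
bool → ( bool ) → Base → Ty
bool → ( bool ) → bool → Ty
bool → ( bool ) → bool → Base → Ty
bool → ( bool ) → bool → a → Ty
bool → ( bool ) → bool → a → Base
bool → ( bool ) → bool → a → a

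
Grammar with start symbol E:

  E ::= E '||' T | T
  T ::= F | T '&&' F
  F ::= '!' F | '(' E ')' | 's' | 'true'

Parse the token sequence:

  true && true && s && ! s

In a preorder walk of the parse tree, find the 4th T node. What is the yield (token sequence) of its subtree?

[E [T [T [T [T [F true]] && [F true]] && [F s]] && [F ! [F s]]]]

true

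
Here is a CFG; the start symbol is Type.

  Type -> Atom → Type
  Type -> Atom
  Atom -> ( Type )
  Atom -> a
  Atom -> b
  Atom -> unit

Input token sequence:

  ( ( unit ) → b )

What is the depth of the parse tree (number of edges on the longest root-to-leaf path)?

[Type [Atom ( [Type [Atom ( [Type [Atom unit]] )] → [Type [Atom b]]] )]]

6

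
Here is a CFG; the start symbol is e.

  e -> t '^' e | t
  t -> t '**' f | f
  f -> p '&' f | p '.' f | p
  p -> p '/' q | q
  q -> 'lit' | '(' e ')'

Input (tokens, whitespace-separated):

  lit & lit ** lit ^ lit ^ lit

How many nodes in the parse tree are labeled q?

5

[e [t [t [f [p [q lit]] & [f [p [q lit]]]]] ** [f [p [q lit]]]] ^ [e [t [f [p [q lit]]]] ^ [e [t [f [p [q lit]]]]]]]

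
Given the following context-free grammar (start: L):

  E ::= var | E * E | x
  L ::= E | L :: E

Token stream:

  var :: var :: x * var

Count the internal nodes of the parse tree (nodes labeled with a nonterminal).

[L [L [L [E var]] :: [E var]] :: [E [E x] * [E var]]]

8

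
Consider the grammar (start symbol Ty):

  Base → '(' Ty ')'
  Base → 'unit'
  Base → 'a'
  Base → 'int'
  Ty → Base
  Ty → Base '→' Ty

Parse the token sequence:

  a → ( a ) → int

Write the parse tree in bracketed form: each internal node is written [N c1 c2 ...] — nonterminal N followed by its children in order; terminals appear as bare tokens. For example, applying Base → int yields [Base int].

Ty
Base → Ty
a → Ty
a → Base → Ty
a → ( Ty ) → Ty
a → ( Base ) → Ty
a → ( a ) → Ty
a → ( a ) → Base
a → ( a ) → int

[Ty [Base a] → [Ty [Base ( [Ty [Base a]] )] → [Ty [Base int]]]]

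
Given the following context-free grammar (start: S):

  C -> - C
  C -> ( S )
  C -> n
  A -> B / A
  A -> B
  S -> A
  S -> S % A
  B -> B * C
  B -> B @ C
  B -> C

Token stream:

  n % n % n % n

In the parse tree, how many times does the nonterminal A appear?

4

[S [S [S [S [A [B [C n]]]] % [A [B [C n]]]] % [A [B [C n]]]] % [A [B [C n]]]]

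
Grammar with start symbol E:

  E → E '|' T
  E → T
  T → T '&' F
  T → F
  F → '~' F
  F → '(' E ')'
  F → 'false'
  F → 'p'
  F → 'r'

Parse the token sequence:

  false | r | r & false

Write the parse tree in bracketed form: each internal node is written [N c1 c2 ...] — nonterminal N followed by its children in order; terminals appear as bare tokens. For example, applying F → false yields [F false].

E
E | T
E | T | T
T | T | T
F | T | T
false | T | T
false | F | T
false | r | T
false | r | T & F
false | r | F & F
false | r | r & F
false | r | r & false

[E [E [E [T [F false]]] | [T [F r]]] | [T [T [F r]] & [F false]]]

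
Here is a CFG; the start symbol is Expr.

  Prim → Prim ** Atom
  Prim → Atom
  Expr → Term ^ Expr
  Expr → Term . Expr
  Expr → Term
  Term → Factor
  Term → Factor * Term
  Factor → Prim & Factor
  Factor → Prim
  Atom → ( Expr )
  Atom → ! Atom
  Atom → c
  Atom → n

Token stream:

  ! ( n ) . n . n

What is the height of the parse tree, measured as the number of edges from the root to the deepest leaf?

11

[Expr [Term [Factor [Prim [Atom ! [Atom ( [Expr [Term [Factor [Prim [Atom n]]]]] )]]]]] . [Expr [Term [Factor [Prim [Atom n]]]] . [Expr [Term [Factor [Prim [Atom n]]]]]]]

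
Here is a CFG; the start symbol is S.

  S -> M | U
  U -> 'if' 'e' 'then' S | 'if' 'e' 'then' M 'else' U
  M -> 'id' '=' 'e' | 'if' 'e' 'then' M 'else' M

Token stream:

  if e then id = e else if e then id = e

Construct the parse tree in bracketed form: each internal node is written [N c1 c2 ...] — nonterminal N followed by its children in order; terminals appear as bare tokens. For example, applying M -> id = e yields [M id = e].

[S [U if e then [M id = e] else [U if e then [S [M id = e]]]]]

S
U
if e then M else U
if e then id = e else U
if e then id = e else if e then S
if e then id = e else if e then M
if e then id = e else if e then id = e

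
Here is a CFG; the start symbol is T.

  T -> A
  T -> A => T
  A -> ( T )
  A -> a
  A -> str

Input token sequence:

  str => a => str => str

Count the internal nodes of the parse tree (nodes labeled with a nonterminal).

8

[T [A str] => [T [A a] => [T [A str] => [T [A str]]]]]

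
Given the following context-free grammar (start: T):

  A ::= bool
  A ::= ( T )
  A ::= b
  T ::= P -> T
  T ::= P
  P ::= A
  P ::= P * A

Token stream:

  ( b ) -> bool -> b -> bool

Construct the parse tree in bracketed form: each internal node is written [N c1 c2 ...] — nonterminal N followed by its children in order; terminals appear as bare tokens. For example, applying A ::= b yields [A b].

[T [P [A ( [T [P [A b]]] )]] -> [T [P [A bool]] -> [T [P [A b]] -> [T [P [A bool]]]]]]

T
P -> T
A -> T
( T ) -> T
( P ) -> T
( A ) -> T
( b ) -> T
( b ) -> P -> T
( b ) -> A -> T
( b ) -> bool -> T
( b ) -> bool -> P -> T
( b ) -> bool -> A -> T
( b ) -> bool -> b -> T
( b ) -> bool -> b -> P
( b ) -> bool -> b -> A
( b ) -> bool -> b -> bool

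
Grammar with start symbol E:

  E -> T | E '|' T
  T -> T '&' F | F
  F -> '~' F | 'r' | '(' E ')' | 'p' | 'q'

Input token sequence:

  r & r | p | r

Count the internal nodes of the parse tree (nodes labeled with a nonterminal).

[E [E [E [T [T [F r]] & [F r]]] | [T [F p]]] | [T [F r]]]

11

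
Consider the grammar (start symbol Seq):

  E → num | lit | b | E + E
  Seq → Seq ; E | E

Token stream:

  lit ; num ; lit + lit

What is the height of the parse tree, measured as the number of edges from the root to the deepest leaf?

4

[Seq [Seq [Seq [E lit]] ; [E num]] ; [E [E lit] + [E lit]]]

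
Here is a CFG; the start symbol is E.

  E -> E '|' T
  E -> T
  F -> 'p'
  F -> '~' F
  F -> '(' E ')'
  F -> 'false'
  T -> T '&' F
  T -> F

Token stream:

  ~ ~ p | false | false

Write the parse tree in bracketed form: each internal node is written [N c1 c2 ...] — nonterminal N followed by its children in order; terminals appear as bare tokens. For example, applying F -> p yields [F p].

[E [E [E [T [F ~ [F ~ [F p]]]]] | [T [F false]]] | [T [F false]]]

E
E | T
E | T | T
T | T | T
F | T | T
~ F | T | T
~ ~ F | T | T
~ ~ p | T | T
~ ~ p | F | T
~ ~ p | false | T
~ ~ p | false | F
~ ~ p | false | false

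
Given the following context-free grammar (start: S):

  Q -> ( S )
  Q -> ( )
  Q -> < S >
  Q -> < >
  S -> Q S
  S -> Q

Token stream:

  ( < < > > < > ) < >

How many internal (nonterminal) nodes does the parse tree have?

[S [Q ( [S [Q < [S [Q < >]] >] [S [Q < >]]] )] [S [Q < >]]]

10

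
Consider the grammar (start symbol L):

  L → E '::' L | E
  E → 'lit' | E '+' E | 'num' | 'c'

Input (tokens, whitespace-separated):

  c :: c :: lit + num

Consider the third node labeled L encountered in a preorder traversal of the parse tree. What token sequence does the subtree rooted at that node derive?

lit + num

[L [E c] :: [L [E c] :: [L [E [E lit] + [E num]]]]]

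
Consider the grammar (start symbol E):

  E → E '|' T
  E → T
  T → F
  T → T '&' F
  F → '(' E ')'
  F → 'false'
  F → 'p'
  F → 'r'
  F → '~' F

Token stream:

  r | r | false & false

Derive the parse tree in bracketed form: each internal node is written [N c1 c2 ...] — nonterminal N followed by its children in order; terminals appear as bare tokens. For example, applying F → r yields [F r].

E
E | T
E | T | T
T | T | T
F | T | T
r | T | T
r | F | T
r | r | T
r | r | T & F
r | r | F & F
r | r | false & F
r | r | false & false

[E [E [E [T [F r]]] | [T [F r]]] | [T [T [F false]] & [F false]]]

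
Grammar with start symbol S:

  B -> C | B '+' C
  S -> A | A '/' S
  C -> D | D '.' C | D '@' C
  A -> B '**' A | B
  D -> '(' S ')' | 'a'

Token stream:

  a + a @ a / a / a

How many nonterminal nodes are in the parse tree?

[S [A [B [B [C [D a]]] + [C [D a] @ [C [D a]]]]] / [S [A [B [C [D a]]]] / [S [A [B [C [D a]]]]]]]

20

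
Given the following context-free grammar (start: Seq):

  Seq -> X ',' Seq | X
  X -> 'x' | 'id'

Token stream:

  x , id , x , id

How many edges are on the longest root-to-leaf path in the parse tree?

[Seq [X x] , [Seq [X id] , [Seq [X x] , [Seq [X id]]]]]

5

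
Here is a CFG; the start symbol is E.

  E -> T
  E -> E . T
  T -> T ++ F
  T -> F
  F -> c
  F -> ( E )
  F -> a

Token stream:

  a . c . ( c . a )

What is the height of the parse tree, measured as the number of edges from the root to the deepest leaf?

7

[E [E [E [T [F a]]] . [T [F c]]] . [T [F ( [E [E [T [F c]]] . [T [F a]]] )]]]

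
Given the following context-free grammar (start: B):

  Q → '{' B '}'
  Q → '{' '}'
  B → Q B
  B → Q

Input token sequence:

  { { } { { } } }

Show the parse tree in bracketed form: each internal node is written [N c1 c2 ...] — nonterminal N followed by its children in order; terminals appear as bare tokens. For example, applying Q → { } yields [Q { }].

[B [Q { [B [Q { }] [B [Q { [B [Q { }]] }]]] }]]

B
Q
{ B }
{ Q B }
{ { } B }
{ { } Q }
{ { } { B } }
{ { } { Q } }
{ { } { { } } }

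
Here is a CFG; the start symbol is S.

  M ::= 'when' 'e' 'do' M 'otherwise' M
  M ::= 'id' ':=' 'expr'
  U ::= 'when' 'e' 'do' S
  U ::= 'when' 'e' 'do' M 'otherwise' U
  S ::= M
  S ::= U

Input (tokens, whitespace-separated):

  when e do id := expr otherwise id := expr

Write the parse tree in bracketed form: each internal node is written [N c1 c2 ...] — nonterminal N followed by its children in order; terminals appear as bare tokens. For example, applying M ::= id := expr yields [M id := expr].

[S [M when e do [M id := expr] otherwise [M id := expr]]]

S
M
when e do M otherwise M
when e do id := expr otherwise M
when e do id := expr otherwise id := expr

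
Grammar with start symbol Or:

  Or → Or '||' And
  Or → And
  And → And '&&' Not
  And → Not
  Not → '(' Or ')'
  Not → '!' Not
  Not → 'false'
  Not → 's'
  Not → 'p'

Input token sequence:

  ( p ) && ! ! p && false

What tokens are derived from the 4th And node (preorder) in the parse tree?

[Or [And [And [And [Not ( [Or [And [Not p]]] )]] && [Not ! [Not ! [Not p]]]] && [Not false]]]

p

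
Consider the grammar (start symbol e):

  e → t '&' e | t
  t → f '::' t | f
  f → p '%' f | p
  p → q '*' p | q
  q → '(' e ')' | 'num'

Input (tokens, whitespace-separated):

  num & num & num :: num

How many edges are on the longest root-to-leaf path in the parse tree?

8

[e [t [f [p [q num]]]] & [e [t [f [p [q num]]]] & [e [t [f [p [q num]]] :: [t [f [p [q num]]]]]]]]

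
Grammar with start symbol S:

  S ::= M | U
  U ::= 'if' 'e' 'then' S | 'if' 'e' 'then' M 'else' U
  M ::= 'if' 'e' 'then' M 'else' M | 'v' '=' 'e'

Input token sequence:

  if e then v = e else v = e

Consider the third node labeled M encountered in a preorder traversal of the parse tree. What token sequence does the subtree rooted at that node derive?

[S [M if e then [M v = e] else [M v = e]]]

v = e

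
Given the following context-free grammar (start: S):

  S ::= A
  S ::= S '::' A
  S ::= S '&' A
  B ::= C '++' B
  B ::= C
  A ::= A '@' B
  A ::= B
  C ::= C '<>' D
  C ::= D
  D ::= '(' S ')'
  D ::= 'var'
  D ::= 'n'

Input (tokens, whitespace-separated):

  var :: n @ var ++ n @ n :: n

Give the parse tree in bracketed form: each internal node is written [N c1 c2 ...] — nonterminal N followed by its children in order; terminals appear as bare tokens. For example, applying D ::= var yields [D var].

[S [S [S [A [B [C [D var]]]]] :: [A [A [A [B [C [D n]]]] @ [B [C [D var]] ++ [B [C [D n]]]]] @ [B [C [D n]]]]] :: [A [B [C [D n]]]]]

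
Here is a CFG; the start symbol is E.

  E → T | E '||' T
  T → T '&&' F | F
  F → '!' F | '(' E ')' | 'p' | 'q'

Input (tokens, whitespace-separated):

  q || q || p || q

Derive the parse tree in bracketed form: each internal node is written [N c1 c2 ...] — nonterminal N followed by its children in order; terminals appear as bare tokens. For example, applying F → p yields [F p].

[E [E [E [E [T [F q]]] || [T [F q]]] || [T [F p]]] || [T [F q]]]

E
E || T
E || T || T
E || T || T || T
T || T || T || T
F || T || T || T
q || T || T || T
q || F || T || T
q || q || T || T
q || q || F || T
q || q || p || T
q || q || p || F
q || q || p || q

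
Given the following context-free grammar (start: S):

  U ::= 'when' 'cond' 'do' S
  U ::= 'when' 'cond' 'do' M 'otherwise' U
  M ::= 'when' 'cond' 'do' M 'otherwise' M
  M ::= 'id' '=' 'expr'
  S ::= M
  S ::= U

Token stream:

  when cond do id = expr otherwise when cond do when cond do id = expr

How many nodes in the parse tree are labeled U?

[S [U when cond do [M id = expr] otherwise [U when cond do [S [U when cond do [S [M id = expr]]]]]]]

3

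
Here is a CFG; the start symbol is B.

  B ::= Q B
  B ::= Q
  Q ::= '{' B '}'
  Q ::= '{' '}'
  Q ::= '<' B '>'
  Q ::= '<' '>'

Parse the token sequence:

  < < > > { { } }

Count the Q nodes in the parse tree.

[B [Q < [B [Q < >]] >] [B [Q { [B [Q { }]] }]]]

4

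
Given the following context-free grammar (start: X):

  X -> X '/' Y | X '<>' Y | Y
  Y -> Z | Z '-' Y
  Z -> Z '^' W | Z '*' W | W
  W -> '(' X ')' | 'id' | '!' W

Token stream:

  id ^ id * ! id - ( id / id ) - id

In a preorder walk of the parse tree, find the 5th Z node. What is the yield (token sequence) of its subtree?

[X [Y [Z [Z [Z [W id]] ^ [W id]] * [W ! [W id]]] - [Y [Z [W ( [X [X [Y [Z [W id]]]] / [Y [Z [W id]]]] )]] - [Y [Z [W id]]]]]]

id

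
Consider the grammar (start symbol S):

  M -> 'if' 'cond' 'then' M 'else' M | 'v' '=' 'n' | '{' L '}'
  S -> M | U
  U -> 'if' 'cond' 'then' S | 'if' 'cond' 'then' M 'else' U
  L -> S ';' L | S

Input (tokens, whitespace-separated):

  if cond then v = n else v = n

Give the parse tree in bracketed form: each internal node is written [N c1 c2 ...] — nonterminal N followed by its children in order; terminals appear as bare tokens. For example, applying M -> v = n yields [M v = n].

S
M
if cond then M else M
if cond then v = n else M
if cond then v = n else v = n

[S [M if cond then [M v = n] else [M v = n]]]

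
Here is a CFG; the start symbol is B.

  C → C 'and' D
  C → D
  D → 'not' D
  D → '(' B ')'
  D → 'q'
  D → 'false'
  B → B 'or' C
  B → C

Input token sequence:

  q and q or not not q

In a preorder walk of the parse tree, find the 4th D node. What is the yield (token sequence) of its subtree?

[B [B [C [C [D q]] and [D q]]] or [C [D not [D not [D q]]]]]

not q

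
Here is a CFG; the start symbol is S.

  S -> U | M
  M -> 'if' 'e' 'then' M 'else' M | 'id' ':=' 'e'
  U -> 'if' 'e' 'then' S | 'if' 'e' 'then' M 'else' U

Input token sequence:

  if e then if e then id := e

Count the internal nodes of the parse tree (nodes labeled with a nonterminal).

[S [U if e then [S [U if e then [S [M id := e]]]]]]

6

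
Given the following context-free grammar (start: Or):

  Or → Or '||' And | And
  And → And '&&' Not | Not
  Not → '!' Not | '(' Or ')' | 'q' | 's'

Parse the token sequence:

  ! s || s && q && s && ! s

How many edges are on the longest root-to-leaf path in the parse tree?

[Or [Or [And [Not ! [Not s]]]] || [And [And [And [And [Not s]] && [Not q]] && [Not s]] && [Not ! [Not s]]]]

6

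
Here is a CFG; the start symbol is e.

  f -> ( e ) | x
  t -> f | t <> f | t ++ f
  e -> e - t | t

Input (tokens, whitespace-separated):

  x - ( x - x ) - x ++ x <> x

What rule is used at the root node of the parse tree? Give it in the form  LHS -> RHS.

[e [e [e [t [f x]]] - [t [f ( [e [e [t [f x]]] - [t [f x]]] )]]] - [t [t [t [f x]] ++ [f x]] <> [f x]]]

e -> e - t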